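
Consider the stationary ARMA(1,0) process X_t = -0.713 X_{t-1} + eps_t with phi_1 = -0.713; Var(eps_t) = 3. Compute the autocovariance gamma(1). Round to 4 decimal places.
\gamma(1) = -4.3508

Multiply the model equation by X_{t-k} and take expectations. With theta_0 = psi_0 = 1 and psi_j the MA(infinity) weights, this gives
  gamma(k) - sum_i phi_i gamma(k-i) = c_k,
  c_k = sigma^2 * sum_{j=k..q} theta_j psi_{j-k}   (c_k = 0 for k > q),
using gamma(-m) = gamma(m).
Pure AR (q = 0): c_0 = sigma^2 = 3, c_k = 0 for k >= 1.
Equations for k = 0 and k = 1 (AR order 1):
  gamma(0) = phi_1 gamma(1) + c_0
  gamma(1) = phi_1 gamma(0) + c_1
Substituting the second into the first: gamma(0) (1 - phi_1^2) = c_0 + phi_1 c_1, so
  gamma(0) = c_0 / (1 - phi_1^2) = 3 / (1 - (-0.713)^2) = 3 / 0.491631 = 6.102138.
  gamma(1) = phi_1 gamma(0) = (-0.713)(6.102138) = -4.350824.
Therefore gamma(1) = -4.3508 (to 4 decimal places).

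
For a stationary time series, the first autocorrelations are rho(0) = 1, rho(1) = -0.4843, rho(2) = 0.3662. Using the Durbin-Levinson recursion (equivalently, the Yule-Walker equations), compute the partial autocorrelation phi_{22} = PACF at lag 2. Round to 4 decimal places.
\phi_{22} = 0.1720

The PACF at lag k is phi_{kk}, the last component of the solution
to the Yule-Walker system G_k phi = r_k where
  (G_k)_{ij} = rho(|i - j|), (r_k)_i = rho(i), i,j = 1..k.
Equivalently, Durbin-Levinson gives phi_{kk} iteratively:
  phi_{11} = rho(1)
  phi_{kk} = [rho(k) - sum_{j=1..k-1} phi_{k-1,j} rho(k-j)]
            / [1 - sum_{j=1..k-1} phi_{k-1,j} rho(j)],
  phi_{k,j} = phi_{k-1,j} - phi_{kk} phi_{k-1,k-j},  j = 1..k-1.
Step k = 1:
  phi_11 = rho(1) = -0.4843.
Step k = 2:
  phi_22 = [rho(2) - phi_11 rho(1)] / [1 - phi_11 rho(1)] = [0.3662 - (-0.4843)(-0.4843)] / [1 - (-0.4843)(-0.4843)]
         = 0.13165351 / 0.76545351 = 0.172.
Therefore phi_{22} = 0.1720.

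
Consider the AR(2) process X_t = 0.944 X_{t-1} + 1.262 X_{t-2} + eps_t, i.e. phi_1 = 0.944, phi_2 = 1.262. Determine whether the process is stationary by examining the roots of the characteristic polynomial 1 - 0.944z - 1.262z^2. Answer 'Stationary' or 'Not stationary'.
\text{Not stationary}

The AR(p) characteristic polynomial is P(z) = 1 - 0.944z - 1.262z^2.
Stationarity requires all roots to lie outside the unit circle, i.e. |z| > 1 for every root.
Set 1 + (-0.944) z + (-1.262) z^2 = 0, i.e. a z^2 + b z + c = 0 with a = -1.262, b = -0.944, c = 1.
Discriminant D = b^2 - 4ac = (-0.944)^2 - 4*(-1.262)*1 = 0.891136 - (-5.048) = 5.939136.
D >= 0, so the roots are real: z = (-b +/- sqrt(D)) / (2a) = (0.944 +/- 2.437034) / (-2.524).
  z_1 = (0.944 + 2.437034) / (-2.524) = -1.3396,   |z_1| = 1.3396.
  z_2 = (0.944 - 2.437034) / (-2.524) = 0.5915,   |z_2| = 0.5915.
Moduli of all roots: 1.3396, 0.5915.
All moduli strictly greater than 1? No.
Verdict: Not stationary.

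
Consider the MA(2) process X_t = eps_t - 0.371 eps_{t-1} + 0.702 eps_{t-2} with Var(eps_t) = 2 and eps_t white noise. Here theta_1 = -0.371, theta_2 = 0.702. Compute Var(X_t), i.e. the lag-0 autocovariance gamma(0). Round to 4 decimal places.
\gamma(0) = 3.2609

For an MA(q) process X_t = eps_t + sum_i theta_i eps_{t-i} with
Var(eps_t) = sigma^2, the variance is
  gamma(0) = sigma^2 * (1 + sum_i theta_i^2).
  sum_i theta_i^2 = (-0.371)^2 + (0.702)^2 = 0.137641 + 0.492804 = 0.630445.
  gamma(0) = 2 * (1 + 0.630445) = 2 * 1.630445 = 3.26089, which rounds to 3.2609.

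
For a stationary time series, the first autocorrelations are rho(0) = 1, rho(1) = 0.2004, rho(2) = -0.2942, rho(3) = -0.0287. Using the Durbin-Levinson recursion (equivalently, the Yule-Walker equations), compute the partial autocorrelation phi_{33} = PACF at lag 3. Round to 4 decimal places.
\phi_{33} = 0.1430

The PACF at lag k is phi_{kk}, the last component of the solution
to the Yule-Walker system G_k phi = r_k where
  (G_k)_{ij} = rho(|i - j|), (r_k)_i = rho(i), i,j = 1..k.
Equivalently, Durbin-Levinson gives phi_{kk} iteratively:
  phi_{11} = rho(1)
  phi_{kk} = [rho(k) - sum_{j=1..k-1} phi_{k-1,j} rho(k-j)]
            / [1 - sum_{j=1..k-1} phi_{k-1,j} rho(j)],
  phi_{k,j} = phi_{k-1,j} - phi_{kk} phi_{k-1,k-j},  j = 1..k-1.
Step k = 1:
  phi_11 = rho(1) = 0.2004.
Step k = 2:
  phi_22 = [rho(2) - phi_11 rho(1)] / [1 - phi_11 rho(1)] = [-0.2942 - (0.2004)(0.2004)] / [1 - (0.2004)(0.2004)]
         = -0.33436016 / 0.95983984 = -0.34835.
  Update: phi_21 = phi_11 - phi_22 phi_11 = 0.2004 - (-0.34835)(0.2004) = 0.270209.
Step k = 3:
  phi_33 = [rho(3) - phi_21 rho(2) - phi_22 rho(1)] / [1 - phi_21 rho(1) - phi_22 rho(2)]
    numerator   = -0.0287 - (0.270209)(-0.2942) - (-0.34835)(0.2004) = 0.12060491
    denominator = 1 - (0.270209)(0.2004) - (-0.34835)(-0.2942) = 0.8433655
  phi_33 = 0.12060491 / 0.8433655 = 0.143.
Therefore phi_{33} = 0.1430.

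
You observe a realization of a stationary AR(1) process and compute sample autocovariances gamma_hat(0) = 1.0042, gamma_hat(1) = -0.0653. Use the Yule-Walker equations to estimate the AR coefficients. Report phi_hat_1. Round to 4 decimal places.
\hat\phi_{1} = -0.0650

The Yule-Walker equations for an AR(p) process read, in matrix form,
  Gamma_p phi = r_p,   with   (Gamma_p)_{ij} = gamma(|i - j|),
                       (r_p)_i = gamma(i),   i,j = 1..p.
Substitute the sample gammas (Toeplitz matrix and right-hand side of size 1):
  Gamma_p = [[1.0042]]
  r_p     = [-0.0653]
With p = 1 this is the single equation gamma(0) phi_1 = gamma(1):
  phi_hat_1 = gamma(1) / gamma(0) = -0.0653 / 1.0042 = -0.0650.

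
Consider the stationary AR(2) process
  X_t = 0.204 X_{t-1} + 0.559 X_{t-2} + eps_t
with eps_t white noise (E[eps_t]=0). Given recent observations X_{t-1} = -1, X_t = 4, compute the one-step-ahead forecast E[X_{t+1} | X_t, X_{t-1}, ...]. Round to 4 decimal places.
E[X_{t+1} \mid \mathcal F_t] = 0.2570

For an AR(p) model X_t = c + sum_i phi_i X_{t-i} + eps_t, the
one-step-ahead conditional mean is
  E[X_{t+1} | X_t, ...] = c + sum_i phi_i X_{t+1-i}.
Substitute known values:
  E[X_{t+1} | ...] = (0.204) * (4) + (0.559) * (-1)
                   = 0.2570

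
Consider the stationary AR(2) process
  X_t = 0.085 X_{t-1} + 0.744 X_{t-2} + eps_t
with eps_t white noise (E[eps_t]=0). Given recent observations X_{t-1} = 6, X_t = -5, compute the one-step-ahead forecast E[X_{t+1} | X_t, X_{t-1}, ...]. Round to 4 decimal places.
E[X_{t+1} \mid \mathcal F_t] = 4.0390

For an AR(p) model X_t = c + sum_i phi_i X_{t-i} + eps_t, the
one-step-ahead conditional mean is
  E[X_{t+1} | X_t, ...] = c + sum_i phi_i X_{t+1-i}.
Substitute known values:
  E[X_{t+1} | ...] = (0.085) * (-5) + (0.744) * (6)
                   = 4.0390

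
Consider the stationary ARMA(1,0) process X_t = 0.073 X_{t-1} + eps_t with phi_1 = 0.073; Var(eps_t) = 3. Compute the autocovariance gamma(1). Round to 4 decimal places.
\gamma(1) = 0.2202

Multiply the model equation by X_{t-k} and take expectations. With theta_0 = psi_0 = 1 and psi_j the MA(infinity) weights, this gives
  gamma(k) - sum_i phi_i gamma(k-i) = c_k,
  c_k = sigma^2 * sum_{j=k..q} theta_j psi_{j-k}   (c_k = 0 for k > q),
using gamma(-m) = gamma(m).
Pure AR (q = 0): c_0 = sigma^2 = 3, c_k = 0 for k >= 1.
Equations for k = 0 and k = 1 (AR order 1):
  gamma(0) = phi_1 gamma(1) + c_0
  gamma(1) = phi_1 gamma(0) + c_1
Substituting the second into the first: gamma(0) (1 - phi_1^2) = c_0 + phi_1 c_1, so
  gamma(0) = c_0 / (1 - phi_1^2) = 3 / (1 - (0.073)^2) = 3 / 0.994671 = 3.016073.
  gamma(1) = phi_1 gamma(0) = (0.073)(3.016073) = 0.220173.
Therefore gamma(1) = 0.2202 (to 4 decimal places).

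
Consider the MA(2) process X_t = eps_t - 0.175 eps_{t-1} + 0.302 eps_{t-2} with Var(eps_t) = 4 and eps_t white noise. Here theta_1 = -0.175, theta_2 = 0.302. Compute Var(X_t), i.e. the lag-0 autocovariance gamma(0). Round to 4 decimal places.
\gamma(0) = 4.4873

For an MA(q) process X_t = eps_t + sum_i theta_i eps_{t-i} with
Var(eps_t) = sigma^2, the variance is
  gamma(0) = sigma^2 * (1 + sum_i theta_i^2).
  sum_i theta_i^2 = (-0.175)^2 + (0.302)^2 = 0.030625 + 0.091204 = 0.121829.
  gamma(0) = 4 * (1 + 0.121829) = 4 * 1.121829 = 4.487316, which rounds to 4.4873.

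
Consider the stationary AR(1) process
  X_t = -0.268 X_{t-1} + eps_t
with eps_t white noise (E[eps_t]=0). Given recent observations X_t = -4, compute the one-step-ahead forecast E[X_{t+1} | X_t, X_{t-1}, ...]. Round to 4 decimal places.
E[X_{t+1} \mid \mathcal F_t] = 1.0720

For an AR(p) model X_t = c + sum_i phi_i X_{t-i} + eps_t, the
one-step-ahead conditional mean is
  E[X_{t+1} | X_t, ...] = c + sum_i phi_i X_{t+1-i}.
Substitute known values:
  E[X_{t+1} | ...] = (-0.268) * (-4)
                   = 1.0720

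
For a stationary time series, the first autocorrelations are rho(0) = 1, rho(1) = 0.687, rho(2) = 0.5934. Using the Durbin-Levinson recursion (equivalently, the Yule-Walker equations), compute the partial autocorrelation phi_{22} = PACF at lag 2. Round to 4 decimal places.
\phi_{22} = 0.2300

The PACF at lag k is phi_{kk}, the last component of the solution
to the Yule-Walker system G_k phi = r_k where
  (G_k)_{ij} = rho(|i - j|), (r_k)_i = rho(i), i,j = 1..k.
Equivalently, Durbin-Levinson gives phi_{kk} iteratively:
  phi_{11} = rho(1)
  phi_{kk} = [rho(k) - sum_{j=1..k-1} phi_{k-1,j} rho(k-j)]
            / [1 - sum_{j=1..k-1} phi_{k-1,j} rho(j)],
  phi_{k,j} = phi_{k-1,j} - phi_{kk} phi_{k-1,k-j},  j = 1..k-1.
Step k = 1:
  phi_11 = rho(1) = 0.687.
Step k = 2:
  phi_22 = [rho(2) - phi_11 rho(1)] / [1 - phi_11 rho(1)] = [0.5934 - (0.687)(0.687)] / [1 - (0.687)(0.687)]
         = 0.121431 / 0.528031 = 0.23.
Therefore phi_{22} = 0.2300.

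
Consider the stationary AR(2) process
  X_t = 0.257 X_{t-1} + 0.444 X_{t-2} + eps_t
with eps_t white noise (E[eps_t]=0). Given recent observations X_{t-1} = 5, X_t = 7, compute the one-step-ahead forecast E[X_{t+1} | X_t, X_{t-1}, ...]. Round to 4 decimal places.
E[X_{t+1} \mid \mathcal F_t] = 4.0190

For an AR(p) model X_t = c + sum_i phi_i X_{t-i} + eps_t, the
one-step-ahead conditional mean is
  E[X_{t+1} | X_t, ...] = c + sum_i phi_i X_{t+1-i}.
Substitute known values:
  E[X_{t+1} | ...] = (0.257) * (7) + (0.444) * (5)
                   = 4.0190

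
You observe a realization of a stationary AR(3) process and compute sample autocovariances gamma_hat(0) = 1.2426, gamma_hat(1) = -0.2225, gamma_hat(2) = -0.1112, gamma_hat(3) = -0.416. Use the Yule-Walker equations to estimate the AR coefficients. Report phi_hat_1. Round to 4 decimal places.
\hat\phi_{1} = -0.2510

The Yule-Walker equations for an AR(p) process read, in matrix form,
  Gamma_p phi = r_p,   with   (Gamma_p)_{ij} = gamma(|i - j|),
                       (r_p)_i = gamma(i),   i,j = 1..p.
Substitute the sample gammas (Toeplitz matrix and right-hand side of size 3):
  Gamma_p = [[1.2426, -0.2225, -0.1112], [-0.2225, 1.2426, -0.2225], [-0.1112, -0.2225, 1.2426]]
  r_p     = [-0.2225, -0.1112, -0.416]
Written out (R1..R3):
  (R1) 1.2426 phi_1 - 0.2225 phi_2 - 0.1112 phi_3 = -0.2225
  (R2) -0.2225 phi_1 + 1.2426 phi_2 - 0.2225 phi_3 = -0.1112
  (R3) -0.1112 phi_1 - 0.2225 phi_2 + 1.2426 phi_3 = -0.416
Gaussian elimination:
  R2 <- R2 - (-0.2225/1.2426) R1 = R2 - (-0.17906) R1:  1.202759 phi_2 - 0.242411 phi_3 = -0.151041
  R3 <- R3 - (-0.1112/1.2426) R1 = R3 - (-0.08949) R1:  -0.242411 phi_2 + 1.232649 phi_3 = -0.435911
  R3 <- R3 - (-0.242411/1.202759) R2 = R3 - (-0.201546) R2:  1.183792 phi_3 = -0.466353
Back-substitution:
  phi_hat_3 = -0.466353 / 1.183792 = -0.393949
  phi_hat_2 = (-0.151041 - (-0.242411)(-0.393949)) / 1.202759 = -0.204977
  phi_hat_1 = (-0.2225 - (-0.2225)(-0.204977) - (-0.1112)(-0.393949)) / 1.2426 = -0.251018
So phi_hat = [-0.2510, -0.2050, -0.3939].
Therefore phi_hat_1 = -0.2510.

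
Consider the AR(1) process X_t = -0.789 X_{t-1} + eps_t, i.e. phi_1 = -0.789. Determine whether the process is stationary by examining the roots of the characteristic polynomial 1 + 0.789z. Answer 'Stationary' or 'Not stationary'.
\text{Stationary}

The AR(p) characteristic polynomial is P(z) = 1 + 0.789z.
Stationarity requires all roots to lie outside the unit circle, i.e. |z| > 1 for every root.
This is linear in z: 1 + (0.789) z = 0  =>  z = -1/(0.789) = -1.267427,  |z| = 1.267427.
Moduli of all roots: 1.2674.
All moduli strictly greater than 1? Yes.
Verdict: Stationary.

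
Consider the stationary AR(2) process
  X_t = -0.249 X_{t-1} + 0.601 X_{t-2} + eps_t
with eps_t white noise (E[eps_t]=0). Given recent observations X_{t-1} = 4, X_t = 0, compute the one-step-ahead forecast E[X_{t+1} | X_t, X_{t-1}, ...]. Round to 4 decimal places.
E[X_{t+1} \mid \mathcal F_t] = 2.4040

For an AR(p) model X_t = c + sum_i phi_i X_{t-i} + eps_t, the
one-step-ahead conditional mean is
  E[X_{t+1} | X_t, ...] = c + sum_i phi_i X_{t+1-i}.
Substitute known values:
  E[X_{t+1} | ...] = (-0.249) * (0) + (0.601) * (4)
                   = 2.4040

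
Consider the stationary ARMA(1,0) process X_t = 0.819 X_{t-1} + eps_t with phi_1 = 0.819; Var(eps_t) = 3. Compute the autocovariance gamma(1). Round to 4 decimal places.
\gamma(1) = 7.4627

Multiply the model equation by X_{t-k} and take expectations. With theta_0 = psi_0 = 1 and psi_j the MA(infinity) weights, this gives
  gamma(k) - sum_i phi_i gamma(k-i) = c_k,
  c_k = sigma^2 * sum_{j=k..q} theta_j psi_{j-k}   (c_k = 0 for k > q),
using gamma(-m) = gamma(m).
Pure AR (q = 0): c_0 = sigma^2 = 3, c_k = 0 for k >= 1.
Equations for k = 0 and k = 1 (AR order 1):
  gamma(0) = phi_1 gamma(1) + c_0
  gamma(1) = phi_1 gamma(0) + c_1
Substituting the second into the first: gamma(0) (1 - phi_1^2) = c_0 + phi_1 c_1, so
  gamma(0) = c_0 / (1 - phi_1^2) = 3 / (1 - (0.819)^2) = 3 / 0.329239 = 9.111922.
  gamma(1) = phi_1 gamma(0) = (0.819)(9.111922) = 7.462664.
Therefore gamma(1) = 7.4627 (to 4 decimal places).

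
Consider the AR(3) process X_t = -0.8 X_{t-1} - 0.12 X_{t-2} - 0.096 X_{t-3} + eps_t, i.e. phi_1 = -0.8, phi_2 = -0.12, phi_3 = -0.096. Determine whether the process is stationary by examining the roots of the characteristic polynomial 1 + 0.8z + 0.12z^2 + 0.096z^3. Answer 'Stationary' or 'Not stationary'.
\text{Stationary}

The AR(p) characteristic polynomial is P(z) = 1 + 0.8z + 0.12z^2 + 0.096z^3.
Stationarity requires all roots to lie outside the unit circle, i.e. |z| > 1 for every root.
Degree 3: look for a simple real root z0 first, then factor out (1 - z/z0) and solve the remaining quadratic.
Testing z0 = -1.25: P(-1.25) = 1 + (0.8)(-1.25) + (0.12)(-1.25)^2 + (0.096)(-1.25)^3
  = 1 + (-1) + (0.1875) + (-0.1875) = 0.  So z_0 = -1.25 is a root, |z_0| = 1.25.
Divide out the factor (1 + 0.8 z) = (1 - z/z0) (since 1/z0 = -0.8):
  P(z) = (1 + 0.8 z)(1 + (0) z + (0.12) z^2)
  [check: z-coef 0 - (-0.8) = 0.8; z^2-coef 0.12 - (-0.8)(0) = 0.12; z^3-coef -(-0.8)(0.12) = 0.096.]
Remaining roots from the quadratic factor 1 + (0) z + (0.12) z^2:
  Set 1 + (0) z + (0.12) z^2 = 0, i.e. a z^2 + b z + c = 0 with a = 0.12, b = 0, c = 1.
  Discriminant D = b^2 - 4ac = (0)^2 - 4*(0.12)*1 = 0 - (0.48) = -0.48.
  D < 0, so the roots are the complex-conjugate pair z = (-b +/- i sqrt(-D)) / (2a) = 0 +/- 2.8868i.
  For a conjugate pair |z|^2 = z * conj(z) = (product of roots) = c/a = 1/(0.12) = 8.333333, so |z| = sqrt(8.333333) = 2.8868 for both roots.
Moduli of all roots: 1.2500, 2.8868, 2.8868.
All moduli strictly greater than 1? Yes.
Verdict: Stationary.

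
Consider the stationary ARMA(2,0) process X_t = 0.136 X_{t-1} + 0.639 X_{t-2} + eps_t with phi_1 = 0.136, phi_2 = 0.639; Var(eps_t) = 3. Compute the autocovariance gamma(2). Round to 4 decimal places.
\gamma(2) = 4.0786

Multiply the model equation by X_{t-k} and take expectations. With theta_0 = psi_0 = 1 and psi_j the MA(infinity) weights, this gives
  gamma(k) - sum_i phi_i gamma(k-i) = c_k,
  c_k = sigma^2 * sum_{j=k..q} theta_j psi_{j-k}   (c_k = 0 for k > q),
using gamma(-m) = gamma(m).
Pure AR (q = 0): c_0 = sigma^2 = 3, c_k = 0 for k >= 1.
Equations for k = 0, 1, 2 (AR order 2, c_2 = 0):
  (E0) gamma(0) = phi_1 gamma(1) + phi_2 gamma(2) + c_0
  (E1) gamma(1) = phi_1 gamma(0) + phi_2 gamma(1) + c_1
  (E2) gamma(2) = phi_1 gamma(1) + phi_2 gamma(0)
From (E1): gamma(1) = A gamma(0) + B with
  A = phi_1 / (1 - phi_2) = 0.136 / 0.361 = 0.376731,   B = c_1 / (1 - phi_2) = 0 / 0.361 = 0.
Insert (E2) into (E0): gamma(0) (1 - phi_2^2) = phi_1 (1 + phi_2) gamma(1) + c_0.
  phi_1 (1 + phi_2) = (0.136)(1.639) = 0.222904,   1 - phi_2^2 = 0.591679.
Replace gamma(1) by A gamma(0) + B and collect gamma(0):
  gamma(0) [0.591679 - (0.222904)(0.376731)] = c_0 = 3
  gamma(0) * 0.507704 = 3
  gamma(0) = 3 / 0.507704 = 5.908954.
  gamma(1) = A gamma(0) = (0.376731)(5.908954) = 2.226088.
  gamma(2) = phi_1 gamma(1) + phi_2 gamma(0) = (0.136)(2.226088) + (0.639)(5.908954) = 4.078569.
Therefore gamma(2) = 4.0786 (to 4 decimal places).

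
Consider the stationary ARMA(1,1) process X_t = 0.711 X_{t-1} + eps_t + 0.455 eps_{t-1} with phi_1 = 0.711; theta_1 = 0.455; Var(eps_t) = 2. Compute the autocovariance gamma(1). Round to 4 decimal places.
\gamma(1) = 6.2417

Multiply the model equation by X_{t-k} and take expectations. With theta_0 = psi_0 = 1 and psi_j the MA(infinity) weights, this gives
  gamma(k) - sum_i phi_i gamma(k-i) = c_k,
  c_k = sigma^2 * sum_{j=k..q} theta_j psi_{j-k}   (c_k = 0 for k > q),
using gamma(-m) = gamma(m).
psi-weights needed (psi_j = theta_j + sum_i phi_i psi_{j-i}):
  psi_1 = theta_1 + phi_1 = 0.455 + (0.711) = 1.166
Right-hand sides:
  c_0 = sigma^2 (1 + theta_1 psi_1) = 2 * (1 + (0.455)(1.166)) = 2 * 1.53053 = 3.06106
  c_1 = sigma^2 theta_1 = 2 * (0.455) = 0.91
  c_2 = 0
Equations for k = 0 and k = 1 (AR order 1):
  gamma(0) = phi_1 gamma(1) + c_0
  gamma(1) = phi_1 gamma(0) + c_1
Substituting the second into the first: gamma(0) (1 - phi_1^2) = c_0 + phi_1 c_1, so
  gamma(0) = (c_0 + phi_1 c_1) / (1 - phi_1^2) = (3.06106 + (0.711)(0.91)) / (1 - (0.711)^2) = 3.70807 / 0.494479 = 7.498943.
  gamma(1) = phi_1 gamma(0) + c_1 = (0.711)(7.498943) + (0.91) = 6.241749.
Therefore gamma(1) = 6.2417 (to 4 decimal places).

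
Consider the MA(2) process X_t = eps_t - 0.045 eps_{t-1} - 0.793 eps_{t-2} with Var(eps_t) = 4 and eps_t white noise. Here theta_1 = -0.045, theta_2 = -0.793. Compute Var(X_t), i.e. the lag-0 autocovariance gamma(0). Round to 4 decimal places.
\gamma(0) = 6.5235

For an MA(q) process X_t = eps_t + sum_i theta_i eps_{t-i} with
Var(eps_t) = sigma^2, the variance is
  gamma(0) = sigma^2 * (1 + sum_i theta_i^2).
  sum_i theta_i^2 = (-0.045)^2 + (-0.793)^2 = 0.002025 + 0.628849 = 0.630874.
  gamma(0) = 4 * (1 + 0.630874) = 4 * 1.630874 = 6.523496, which rounds to 6.5235.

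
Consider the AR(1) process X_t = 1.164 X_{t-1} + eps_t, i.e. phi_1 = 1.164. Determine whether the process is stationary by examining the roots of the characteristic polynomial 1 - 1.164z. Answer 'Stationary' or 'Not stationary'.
\text{Not stationary}

The AR(p) characteristic polynomial is P(z) = 1 - 1.164z.
Stationarity requires all roots to lie outside the unit circle, i.e. |z| > 1 for every root.
This is linear in z: 1 + (-1.164) z = 0  =>  z = -1/(-1.164) = 0.859107,  |z| = 0.859107.
Moduli of all roots: 0.8591.
All moduli strictly greater than 1? No.
Verdict: Not stationary.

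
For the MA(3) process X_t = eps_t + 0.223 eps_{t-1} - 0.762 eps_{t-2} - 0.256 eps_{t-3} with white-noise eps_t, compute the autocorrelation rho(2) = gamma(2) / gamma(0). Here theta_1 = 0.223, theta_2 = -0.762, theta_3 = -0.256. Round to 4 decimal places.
\rho(2) = -0.4830

For an MA(q) process with theta_0 = 1, the autocovariance is
  gamma(k) = sigma^2 * sum_{i=0..q-k} theta_i * theta_{i+k},
and rho(k) = gamma(k) / gamma(0). Sigma^2 cancels.
  numerator   = (1)*(-0.762) + (0.223)*(-0.256) = -0.819088.
  denominator = (1)^2 + (0.223)^2 + (-0.762)^2 + (-0.256)^2 = 1.695909.
  rho(2) = -0.819088 / 1.695909 = -0.4830.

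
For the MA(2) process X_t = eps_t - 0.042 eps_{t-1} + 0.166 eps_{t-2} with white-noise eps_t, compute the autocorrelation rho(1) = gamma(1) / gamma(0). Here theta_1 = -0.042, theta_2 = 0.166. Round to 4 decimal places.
\rho(1) = -0.0476

For an MA(q) process with theta_0 = 1, the autocovariance is
  gamma(k) = sigma^2 * sum_{i=0..q-k} theta_i * theta_{i+k},
and rho(k) = gamma(k) / gamma(0). Sigma^2 cancels.
  numerator   = (1)*(-0.042) + (-0.042)*(0.166) = -0.048972.
  denominator = (1)^2 + (-0.042)^2 + (0.166)^2 = 1.02932.
  rho(1) = -0.048972 / 1.02932 = -0.0476.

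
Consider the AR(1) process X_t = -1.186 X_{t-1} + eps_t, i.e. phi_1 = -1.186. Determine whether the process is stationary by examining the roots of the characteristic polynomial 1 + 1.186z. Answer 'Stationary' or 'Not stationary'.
\text{Not stationary}

The AR(p) characteristic polynomial is P(z) = 1 + 1.186z.
Stationarity requires all roots to lie outside the unit circle, i.e. |z| > 1 for every root.
This is linear in z: 1 + (1.186) z = 0  =>  z = -1/(1.186) = -0.84317,  |z| = 0.84317.
Moduli of all roots: 0.8432.
All moduli strictly greater than 1? No.
Verdict: Not stationary.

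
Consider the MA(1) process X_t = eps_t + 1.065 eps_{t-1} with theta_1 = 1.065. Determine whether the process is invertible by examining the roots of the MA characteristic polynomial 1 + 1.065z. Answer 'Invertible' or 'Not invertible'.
\text{Not invertible}

The MA(q) characteristic polynomial is P(z) = 1 + 1.065z.
Invertibility requires all roots to lie outside the unit circle, i.e. |z| > 1 for every root.
This is linear in z: 1 + (1.065) z = 0  =>  z = -1/(1.065) = -0.938967,  |z| = 0.938967.
Moduli of all roots: 0.9390.
All moduli strictly greater than 1? No.
Verdict: Not invertible.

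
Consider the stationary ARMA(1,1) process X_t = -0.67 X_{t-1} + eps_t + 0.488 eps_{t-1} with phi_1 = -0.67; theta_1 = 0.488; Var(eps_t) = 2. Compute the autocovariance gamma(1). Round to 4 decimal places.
\gamma(1) = -0.4445

Multiply the model equation by X_{t-k} and take expectations. With theta_0 = psi_0 = 1 and psi_j the MA(infinity) weights, this gives
  gamma(k) - sum_i phi_i gamma(k-i) = c_k,
  c_k = sigma^2 * sum_{j=k..q} theta_j psi_{j-k}   (c_k = 0 for k > q),
using gamma(-m) = gamma(m).
psi-weights needed (psi_j = theta_j + sum_i phi_i psi_{j-i}):
  psi_1 = theta_1 + phi_1 = 0.488 + (-0.67) = -0.182
Right-hand sides:
  c_0 = sigma^2 (1 + theta_1 psi_1) = 2 * (1 + (0.488)(-0.182)) = 2 * 0.911184 = 1.822368
  c_1 = sigma^2 theta_1 = 2 * (0.488) = 0.976
  c_2 = 0
Equations for k = 0 and k = 1 (AR order 1):
  gamma(0) = phi_1 gamma(1) + c_0
  gamma(1) = phi_1 gamma(0) + c_1
Substituting the second into the first: gamma(0) (1 - phi_1^2) = c_0 + phi_1 c_1, so
  gamma(0) = (c_0 + phi_1 c_1) / (1 - phi_1^2) = (1.822368 + (-0.67)(0.976)) / (1 - (-0.67)^2) = 1.168448 / 0.5511 = 2.12021.
  gamma(1) = phi_1 gamma(0) + c_1 = (-0.67)(2.12021) + (0.976) = -0.444541.
Therefore gamma(1) = -0.4445 (to 4 decimal places).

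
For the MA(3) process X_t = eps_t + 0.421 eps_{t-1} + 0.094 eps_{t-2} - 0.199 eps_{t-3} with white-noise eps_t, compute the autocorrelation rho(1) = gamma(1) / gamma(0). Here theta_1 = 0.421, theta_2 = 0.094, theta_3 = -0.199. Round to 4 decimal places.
\rho(1) = 0.3605

For an MA(q) process with theta_0 = 1, the autocovariance is
  gamma(k) = sigma^2 * sum_{i=0..q-k} theta_i * theta_{i+k},
and rho(k) = gamma(k) / gamma(0). Sigma^2 cancels.
  numerator   = (1)*(0.421) + (0.421)*(0.094) + (0.094)*(-0.199) = 0.441868.
  denominator = (1)^2 + (0.421)^2 + (0.094)^2 + (-0.199)^2 = 1.225678.
  rho(1) = 0.441868 / 1.225678 = 0.3605.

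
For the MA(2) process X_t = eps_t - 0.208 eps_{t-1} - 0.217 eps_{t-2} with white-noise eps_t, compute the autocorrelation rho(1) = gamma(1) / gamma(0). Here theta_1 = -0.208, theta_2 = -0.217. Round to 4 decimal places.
\rho(1) = -0.1494

For an MA(q) process with theta_0 = 1, the autocovariance is
  gamma(k) = sigma^2 * sum_{i=0..q-k} theta_i * theta_{i+k},
and rho(k) = gamma(k) / gamma(0). Sigma^2 cancels.
  numerator   = (1)*(-0.208) + (-0.208)*(-0.217) = -0.162864.
  denominator = (1)^2 + (-0.208)^2 + (-0.217)^2 = 1.090353.
  rho(1) = -0.162864 / 1.090353 = -0.1494.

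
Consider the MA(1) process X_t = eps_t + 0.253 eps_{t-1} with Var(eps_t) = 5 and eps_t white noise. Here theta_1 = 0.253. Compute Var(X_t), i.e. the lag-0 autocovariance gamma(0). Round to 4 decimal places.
\gamma(0) = 5.3200

For an MA(q) process X_t = eps_t + sum_i theta_i eps_{t-i} with
Var(eps_t) = sigma^2, the variance is
  gamma(0) = sigma^2 * (1 + sum_i theta_i^2).
  sum_i theta_i^2 = (0.253)^2 = 0.064009.
  gamma(0) = 5 * (1 + 0.064009) = 5 * 1.064009 = 5.320045, which rounds to 5.3200.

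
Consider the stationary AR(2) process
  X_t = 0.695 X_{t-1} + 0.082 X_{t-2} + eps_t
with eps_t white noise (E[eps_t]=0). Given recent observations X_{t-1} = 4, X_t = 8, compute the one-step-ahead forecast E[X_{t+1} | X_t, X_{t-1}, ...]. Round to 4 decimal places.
E[X_{t+1} \mid \mathcal F_t] = 5.8880

For an AR(p) model X_t = c + sum_i phi_i X_{t-i} + eps_t, the
one-step-ahead conditional mean is
  E[X_{t+1} | X_t, ...] = c + sum_i phi_i X_{t+1-i}.
Substitute known values:
  E[X_{t+1} | ...] = (0.695) * (8) + (0.082) * (4)
                   = 5.8880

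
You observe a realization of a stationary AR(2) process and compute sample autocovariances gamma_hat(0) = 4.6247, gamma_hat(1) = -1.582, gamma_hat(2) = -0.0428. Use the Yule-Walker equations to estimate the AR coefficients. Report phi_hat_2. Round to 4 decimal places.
\hat\phi_{2} = -0.1430

The Yule-Walker equations for an AR(p) process read, in matrix form,
  Gamma_p phi = r_p,   with   (Gamma_p)_{ij} = gamma(|i - j|),
                       (r_p)_i = gamma(i),   i,j = 1..p.
Substitute the sample gammas (Toeplitz matrix and right-hand side of size 2):
  Gamma_p = [[4.6247, -1.582], [-1.582, 4.6247]]
  r_p     = [-1.582, -0.0428]
Written out:
  4.6247 phi_1 - 1.582 phi_2 = -1.582
  -1.582 phi_1 + 4.6247 phi_2 = -0.0428
Solve by Cramer's rule:
  det = gamma(0)^2 - gamma(1)^2 = (4.6247)^2 - (-1.582)^2 = 21.38785009 - 2.502724 = 18.88512609
  phi_hat_1 = [gamma(1) gamma(0) - gamma(1) gamma(2)] / det = [(-1.582)(4.6247) - (-1.582)(-0.0428)] / 18.88512609 = -7.383985 / 18.88512609 = -0.391
  phi_hat_2 = [gamma(0) gamma(2) - gamma(1)^2] / det = [(4.6247)(-0.0428) - (-1.582)^2] / 18.88512609 = -2.70066116 / 18.88512609 = -0.143
So phi_hat = [-0.3910, -0.1430].
Therefore phi_hat_2 = -0.1430.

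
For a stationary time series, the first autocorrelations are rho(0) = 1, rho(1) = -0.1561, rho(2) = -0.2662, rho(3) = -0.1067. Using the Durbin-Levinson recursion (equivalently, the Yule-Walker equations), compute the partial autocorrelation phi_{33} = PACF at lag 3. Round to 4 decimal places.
\phi_{33} = -0.2330

The PACF at lag k is phi_{kk}, the last component of the solution
to the Yule-Walker system G_k phi = r_k where
  (G_k)_{ij} = rho(|i - j|), (r_k)_i = rho(i), i,j = 1..k.
Equivalently, Durbin-Levinson gives phi_{kk} iteratively:
  phi_{11} = rho(1)
  phi_{kk} = [rho(k) - sum_{j=1..k-1} phi_{k-1,j} rho(k-j)]
            / [1 - sum_{j=1..k-1} phi_{k-1,j} rho(j)],
  phi_{k,j} = phi_{k-1,j} - phi_{kk} phi_{k-1,k-j},  j = 1..k-1.
Step k = 1:
  phi_11 = rho(1) = -0.1561.
Step k = 2:
  phi_22 = [rho(2) - phi_11 rho(1)] / [1 - phi_11 rho(1)] = [-0.2662 - (-0.1561)(-0.1561)] / [1 - (-0.1561)(-0.1561)]
         = -0.29056721 / 0.97563279 = -0.297824.
  Update: phi_21 = phi_11 - phi_22 phi_11 = -0.1561 - (-0.297824)(-0.1561) = -0.20259.
Step k = 3:
  phi_33 = [rho(3) - phi_21 rho(2) - phi_22 rho(1)] / [1 - phi_21 rho(1) - phi_22 rho(2)]
    numerator   = -0.1067 - (-0.20259)(-0.2662) - (-0.297824)(-0.1561) = -0.20711994
    denominator = 1 - (-0.20259)(-0.1561) - (-0.297824)(-0.2662) = 0.8890948
  phi_33 = -0.20711994 / 0.8890948 = -0.233.
Therefore phi_{33} = -0.2330.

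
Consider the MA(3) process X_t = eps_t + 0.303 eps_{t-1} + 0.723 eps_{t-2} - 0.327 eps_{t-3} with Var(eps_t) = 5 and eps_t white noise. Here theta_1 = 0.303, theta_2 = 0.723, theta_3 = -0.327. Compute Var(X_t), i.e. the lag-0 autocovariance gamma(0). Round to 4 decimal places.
\gamma(0) = 8.6073

For an MA(q) process X_t = eps_t + sum_i theta_i eps_{t-i} with
Var(eps_t) = sigma^2, the variance is
  gamma(0) = sigma^2 * (1 + sum_i theta_i^2).
  sum_i theta_i^2 = (0.303)^2 + (0.723)^2 + (-0.327)^2 = 0.091809 + 0.522729 + 0.106929 = 0.721467.
  gamma(0) = 5 * (1 + 0.721467) = 5 * 1.721467 = 8.607335, which rounds to 8.6073.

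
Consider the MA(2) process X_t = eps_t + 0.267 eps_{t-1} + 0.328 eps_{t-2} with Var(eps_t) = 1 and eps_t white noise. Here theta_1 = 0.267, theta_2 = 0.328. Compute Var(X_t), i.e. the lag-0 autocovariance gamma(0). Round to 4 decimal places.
\gamma(0) = 1.1789

For an MA(q) process X_t = eps_t + sum_i theta_i eps_{t-i} with
Var(eps_t) = sigma^2, the variance is
  gamma(0) = sigma^2 * (1 + sum_i theta_i^2).
  sum_i theta_i^2 = (0.267)^2 + (0.328)^2 = 0.071289 + 0.107584 = 0.178873.
  gamma(0) = 1 * (1 + 0.178873) = 1 * 1.178873 = 1.178873, which rounds to 1.1789.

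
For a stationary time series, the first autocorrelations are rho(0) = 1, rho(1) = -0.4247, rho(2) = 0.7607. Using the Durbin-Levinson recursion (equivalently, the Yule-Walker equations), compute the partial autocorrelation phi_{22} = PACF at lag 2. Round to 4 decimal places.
\phi_{22} = 0.7080

The PACF at lag k is phi_{kk}, the last component of the solution
to the Yule-Walker system G_k phi = r_k where
  (G_k)_{ij} = rho(|i - j|), (r_k)_i = rho(i), i,j = 1..k.
Equivalently, Durbin-Levinson gives phi_{kk} iteratively:
  phi_{11} = rho(1)
  phi_{kk} = [rho(k) - sum_{j=1..k-1} phi_{k-1,j} rho(k-j)]
            / [1 - sum_{j=1..k-1} phi_{k-1,j} rho(j)],
  phi_{k,j} = phi_{k-1,j} - phi_{kk} phi_{k-1,k-j},  j = 1..k-1.
Step k = 1:
  phi_11 = rho(1) = -0.4247.
Step k = 2:
  phi_22 = [rho(2) - phi_11 rho(1)] / [1 - phi_11 rho(1)] = [0.7607 - (-0.4247)(-0.4247)] / [1 - (-0.4247)(-0.4247)]
         = 0.58032991 / 0.81962991 = 0.708.
Therefore phi_{22} = 0.7080.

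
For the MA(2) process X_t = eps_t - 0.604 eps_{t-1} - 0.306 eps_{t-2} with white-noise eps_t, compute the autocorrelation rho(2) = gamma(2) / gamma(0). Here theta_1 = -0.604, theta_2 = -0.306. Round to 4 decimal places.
\rho(2) = -0.2098

For an MA(q) process with theta_0 = 1, the autocovariance is
  gamma(k) = sigma^2 * sum_{i=0..q-k} theta_i * theta_{i+k},
and rho(k) = gamma(k) / gamma(0). Sigma^2 cancels.
  numerator   = (1)*(-0.306) = -0.306.
  denominator = (1)^2 + (-0.604)^2 + (-0.306)^2 = 1.458452.
  rho(2) = -0.306 / 1.458452 = -0.2098.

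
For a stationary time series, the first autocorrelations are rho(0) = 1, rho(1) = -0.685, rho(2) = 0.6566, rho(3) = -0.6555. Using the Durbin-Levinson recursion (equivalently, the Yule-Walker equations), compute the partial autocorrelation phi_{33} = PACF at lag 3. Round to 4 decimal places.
\phi_{33} = -0.2641

The PACF at lag k is phi_{kk}, the last component of the solution
to the Yule-Walker system G_k phi = r_k where
  (G_k)_{ij} = rho(|i - j|), (r_k)_i = rho(i), i,j = 1..k.
Equivalently, Durbin-Levinson gives phi_{kk} iteratively:
  phi_{11} = rho(1)
  phi_{kk} = [rho(k) - sum_{j=1..k-1} phi_{k-1,j} rho(k-j)]
            / [1 - sum_{j=1..k-1} phi_{k-1,j} rho(j)],
  phi_{k,j} = phi_{k-1,j} - phi_{kk} phi_{k-1,k-j},  j = 1..k-1.
Step k = 1:
  phi_11 = rho(1) = -0.685.
Step k = 2:
  phi_22 = [rho(2) - phi_11 rho(1)] / [1 - phi_11 rho(1)] = [0.6566 - (-0.685)(-0.685)] / [1 - (-0.685)(-0.685)]
         = 0.187375 / 0.530775 = 0.353022.
  Update: phi_21 = phi_11 - phi_22 phi_11 = -0.685 - (0.353022)(-0.685) = -0.44318.
Step k = 3:
  phi_33 = [rho(3) - phi_21 rho(2) - phi_22 rho(1)] / [1 - phi_21 rho(1) - phi_22 rho(2)]
    numerator   = -0.6555 - (-0.44318)(0.6566) - (0.353022)(-0.685) = -0.1226881
    denominator = 1 - (-0.44318)(-0.685) - (0.353022)(0.6566) = 0.46462759
  phi_33 = -0.1226881 / 0.46462759 = -0.2641.
Therefore phi_{33} = -0.2641.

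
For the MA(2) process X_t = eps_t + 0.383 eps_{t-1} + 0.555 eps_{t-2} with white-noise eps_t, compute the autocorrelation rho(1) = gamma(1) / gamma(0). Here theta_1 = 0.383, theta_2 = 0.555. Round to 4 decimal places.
\rho(1) = 0.4094

For an MA(q) process with theta_0 = 1, the autocovariance is
  gamma(k) = sigma^2 * sum_{i=0..q-k} theta_i * theta_{i+k},
and rho(k) = gamma(k) / gamma(0). Sigma^2 cancels.
  numerator   = (1)*(0.383) + (0.383)*(0.555) = 0.595565.
  denominator = (1)^2 + (0.383)^2 + (0.555)^2 = 1.454714.
  rho(1) = 0.595565 / 1.454714 = 0.4094.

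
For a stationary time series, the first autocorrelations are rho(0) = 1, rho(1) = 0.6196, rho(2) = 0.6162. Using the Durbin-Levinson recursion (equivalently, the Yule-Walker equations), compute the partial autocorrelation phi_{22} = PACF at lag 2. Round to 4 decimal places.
\phi_{22} = 0.3770

The PACF at lag k is phi_{kk}, the last component of the solution
to the Yule-Walker system G_k phi = r_k where
  (G_k)_{ij} = rho(|i - j|), (r_k)_i = rho(i), i,j = 1..k.
Equivalently, Durbin-Levinson gives phi_{kk} iteratively:
  phi_{11} = rho(1)
  phi_{kk} = [rho(k) - sum_{j=1..k-1} phi_{k-1,j} rho(k-j)]
            / [1 - sum_{j=1..k-1} phi_{k-1,j} rho(j)],
  phi_{k,j} = phi_{k-1,j} - phi_{kk} phi_{k-1,k-j},  j = 1..k-1.
Step k = 1:
  phi_11 = rho(1) = 0.6196.
Step k = 2:
  phi_22 = [rho(2) - phi_11 rho(1)] / [1 - phi_11 rho(1)] = [0.6162 - (0.6196)(0.6196)] / [1 - (0.6196)(0.6196)]
         = 0.23229584 / 0.61609584 = 0.377.
Therefore phi_{22} = 0.3770.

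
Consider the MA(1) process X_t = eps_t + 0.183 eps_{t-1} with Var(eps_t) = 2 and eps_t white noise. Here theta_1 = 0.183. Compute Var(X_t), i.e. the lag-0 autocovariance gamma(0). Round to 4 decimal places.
\gamma(0) = 2.0670

For an MA(q) process X_t = eps_t + sum_i theta_i eps_{t-i} with
Var(eps_t) = sigma^2, the variance is
  gamma(0) = sigma^2 * (1 + sum_i theta_i^2).
  sum_i theta_i^2 = (0.183)^2 = 0.033489.
  gamma(0) = 2 * (1 + 0.033489) = 2 * 1.033489 = 2.066978, which rounds to 2.0670.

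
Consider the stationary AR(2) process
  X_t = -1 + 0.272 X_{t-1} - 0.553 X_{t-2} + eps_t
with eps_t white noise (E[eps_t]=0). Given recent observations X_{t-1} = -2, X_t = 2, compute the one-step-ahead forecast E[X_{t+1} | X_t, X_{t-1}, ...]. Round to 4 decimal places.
E[X_{t+1} \mid \mathcal F_t] = 0.6500

For an AR(p) model X_t = c + sum_i phi_i X_{t-i} + eps_t, the
one-step-ahead conditional mean is
  E[X_{t+1} | X_t, ...] = c + sum_i phi_i X_{t+1-i}.
Substitute known values:
  E[X_{t+1} | ...] = -1 + (0.272) * (2) + (-0.553) * (-2)
                   = 0.6500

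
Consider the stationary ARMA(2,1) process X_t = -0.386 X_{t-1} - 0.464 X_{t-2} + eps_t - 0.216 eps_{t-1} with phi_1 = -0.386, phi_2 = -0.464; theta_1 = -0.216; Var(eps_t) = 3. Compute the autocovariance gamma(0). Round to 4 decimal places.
\gamma(0) = 4.7684

Multiply the model equation by X_{t-k} and take expectations. With theta_0 = psi_0 = 1 and psi_j the MA(infinity) weights, this gives
  gamma(k) - sum_i phi_i gamma(k-i) = c_k,
  c_k = sigma^2 * sum_{j=k..q} theta_j psi_{j-k}   (c_k = 0 for k > q),
using gamma(-m) = gamma(m).
psi-weights needed (psi_j = theta_j + sum_i phi_i psi_{j-i}):
  psi_1 = theta_1 + phi_1 = -0.216 + (-0.386) = -0.602
Right-hand sides:
  c_0 = sigma^2 (1 + theta_1 psi_1) = 3 * (1 + (-0.216)(-0.602)) = 3 * 1.130032 = 3.390096
  c_1 = sigma^2 theta_1 = 3 * (-0.216) = -0.648
  c_2 = 0
Equations for k = 0, 1, 2 (AR order 2, c_2 = 0):
  (E0) gamma(0) = phi_1 gamma(1) + phi_2 gamma(2) + c_0
  (E1) gamma(1) = phi_1 gamma(0) + phi_2 gamma(1) + c_1
  (E2) gamma(2) = phi_1 gamma(1) + phi_2 gamma(0)
From (E1): gamma(1) = A gamma(0) + B with
  A = phi_1 / (1 - phi_2) = -0.386 / 1.464 = -0.263661,   B = c_1 / (1 - phi_2) = -0.648 / 1.464 = -0.442623.
Insert (E2) into (E0): gamma(0) (1 - phi_2^2) = phi_1 (1 + phi_2) gamma(1) + c_0.
  phi_1 (1 + phi_2) = (-0.386)(0.536) = -0.206896,   1 - phi_2^2 = 0.784704.
Replace gamma(1) by A gamma(0) + B and collect gamma(0):
  gamma(0) [0.784704 - (-0.206896)(-0.263661)] = (-0.206896)(-0.442623) + 3.390096
  gamma(0) * 0.730154 = 3.481673
  gamma(0) = 3.481673 / 0.730154 = 4.768412.
Therefore gamma(0) = 4.7684 (to 4 decimal places).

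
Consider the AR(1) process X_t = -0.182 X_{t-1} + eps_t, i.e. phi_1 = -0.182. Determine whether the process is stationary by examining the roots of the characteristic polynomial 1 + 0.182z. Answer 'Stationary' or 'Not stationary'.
\text{Stationary}

The AR(p) characteristic polynomial is P(z) = 1 + 0.182z.
Stationarity requires all roots to lie outside the unit circle, i.e. |z| > 1 for every root.
This is linear in z: 1 + (0.182) z = 0  =>  z = -1/(0.182) = -5.494505,  |z| = 5.494505.
Moduli of all roots: 5.4945.
All moduli strictly greater than 1? Yes.
Verdict: Stationary.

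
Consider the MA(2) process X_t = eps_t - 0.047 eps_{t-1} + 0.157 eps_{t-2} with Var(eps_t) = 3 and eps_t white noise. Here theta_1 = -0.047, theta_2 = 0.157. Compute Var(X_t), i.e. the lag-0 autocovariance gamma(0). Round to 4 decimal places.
\gamma(0) = 3.0806

For an MA(q) process X_t = eps_t + sum_i theta_i eps_{t-i} with
Var(eps_t) = sigma^2, the variance is
  gamma(0) = sigma^2 * (1 + sum_i theta_i^2).
  sum_i theta_i^2 = (-0.047)^2 + (0.157)^2 = 0.002209 + 0.024649 = 0.026858.
  gamma(0) = 3 * (1 + 0.026858) = 3 * 1.026858 = 3.080574, which rounds to 3.0806.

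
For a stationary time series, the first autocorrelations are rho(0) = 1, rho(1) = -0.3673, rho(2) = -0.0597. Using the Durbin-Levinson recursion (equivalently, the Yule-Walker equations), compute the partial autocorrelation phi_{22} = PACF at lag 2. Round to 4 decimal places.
\phi_{22} = -0.2250

The PACF at lag k is phi_{kk}, the last component of the solution
to the Yule-Walker system G_k phi = r_k where
  (G_k)_{ij} = rho(|i - j|), (r_k)_i = rho(i), i,j = 1..k.
Equivalently, Durbin-Levinson gives phi_{kk} iteratively:
  phi_{11} = rho(1)
  phi_{kk} = [rho(k) - sum_{j=1..k-1} phi_{k-1,j} rho(k-j)]
            / [1 - sum_{j=1..k-1} phi_{k-1,j} rho(j)],
  phi_{k,j} = phi_{k-1,j} - phi_{kk} phi_{k-1,k-j},  j = 1..k-1.
Step k = 1:
  phi_11 = rho(1) = -0.3673.
Step k = 2:
  phi_22 = [rho(2) - phi_11 rho(1)] / [1 - phi_11 rho(1)] = [-0.0597 - (-0.3673)(-0.3673)] / [1 - (-0.3673)(-0.3673)]
         = -0.19460929 / 0.86509071 = -0.225.
Therefore phi_{22} = -0.2250.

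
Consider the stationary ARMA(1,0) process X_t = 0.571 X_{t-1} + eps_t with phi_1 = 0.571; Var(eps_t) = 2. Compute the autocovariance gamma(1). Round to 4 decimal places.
\gamma(1) = 1.6945

Multiply the model equation by X_{t-k} and take expectations. With theta_0 = psi_0 = 1 and psi_j the MA(infinity) weights, this gives
  gamma(k) - sum_i phi_i gamma(k-i) = c_k,
  c_k = sigma^2 * sum_{j=k..q} theta_j psi_{j-k}   (c_k = 0 for k > q),
using gamma(-m) = gamma(m).
Pure AR (q = 0): c_0 = sigma^2 = 2, c_k = 0 for k >= 1.
Equations for k = 0 and k = 1 (AR order 1):
  gamma(0) = phi_1 gamma(1) + c_0
  gamma(1) = phi_1 gamma(0) + c_1
Substituting the second into the first: gamma(0) (1 - phi_1^2) = c_0 + phi_1 c_1, so
  gamma(0) = c_0 / (1 - phi_1^2) = 2 / (1 - (0.571)^2) = 2 / 0.673959 = 2.96754.
  gamma(1) = phi_1 gamma(0) = (0.571)(2.96754) = 1.694465.
Therefore gamma(1) = 1.6945 (to 4 decimal places).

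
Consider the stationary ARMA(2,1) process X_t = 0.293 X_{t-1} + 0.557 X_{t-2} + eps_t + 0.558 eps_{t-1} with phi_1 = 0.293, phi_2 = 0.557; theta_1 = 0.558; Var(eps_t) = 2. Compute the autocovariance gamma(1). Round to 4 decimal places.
\gamma(1) = 9.5061

Multiply the model equation by X_{t-k} and take expectations. With theta_0 = psi_0 = 1 and psi_j the MA(infinity) weights, this gives
  gamma(k) - sum_i phi_i gamma(k-i) = c_k,
  c_k = sigma^2 * sum_{j=k..q} theta_j psi_{j-k}   (c_k = 0 for k > q),
using gamma(-m) = gamma(m).
psi-weights needed (psi_j = theta_j + sum_i phi_i psi_{j-i}):
  psi_1 = theta_1 + phi_1 = 0.558 + (0.293) = 0.851
Right-hand sides:
  c_0 = sigma^2 (1 + theta_1 psi_1) = 2 * (1 + (0.558)(0.851)) = 2 * 1.474858 = 2.949716
  c_1 = sigma^2 theta_1 = 2 * (0.558) = 1.116
  c_2 = 0
Equations for k = 0, 1, 2 (AR order 2, c_2 = 0):
  (E0) gamma(0) = phi_1 gamma(1) + phi_2 gamma(2) + c_0
  (E1) gamma(1) = phi_1 gamma(0) + phi_2 gamma(1) + c_1
  (E2) gamma(2) = phi_1 gamma(1) + phi_2 gamma(0)
From (E1): gamma(1) = A gamma(0) + B with
  A = phi_1 / (1 - phi_2) = 0.293 / 0.443 = 0.6614,   B = c_1 / (1 - phi_2) = 1.116 / 0.443 = 2.519187.
Insert (E2) into (E0): gamma(0) (1 - phi_2^2) = phi_1 (1 + phi_2) gamma(1) + c_0.
  phi_1 (1 + phi_2) = (0.293)(1.557) = 0.456201,   1 - phi_2^2 = 0.689751.
Replace gamma(1) by A gamma(0) + B and collect gamma(0):
  gamma(0) [0.689751 - (0.456201)(0.6614)] = (0.456201)(2.519187) + 2.949716
  gamma(0) * 0.38802 = 4.098972
  gamma(0) = 4.098972 / 0.38802 = 10.563819.
  gamma(1) = A gamma(0) + B = (0.6614)(10.563819) + (2.519187) = 9.506093.
Therefore gamma(1) = 9.5061 (to 4 decimal places).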